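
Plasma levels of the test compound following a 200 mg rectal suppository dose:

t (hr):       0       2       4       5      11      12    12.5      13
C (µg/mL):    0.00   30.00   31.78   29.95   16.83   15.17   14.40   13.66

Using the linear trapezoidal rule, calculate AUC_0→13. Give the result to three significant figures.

AUC = 293 µg/mL·hr

Trapezoidal AUC_0→13:
  [0→2]: (0.00+30.00)/2 × 2 = 30.0
  [2→4]: (30.00+31.78)/2 × 2 = 61.78
  [4→5]: (31.78+29.95)/2 × 1 = 30.865
  [5→11]: (29.95+16.83)/2 × 6 = 140.34
  [11→12]: (16.83+15.17)/2 × 1 = 16.0
  [12→12.5]: (15.17+14.40)/2 × 0.5 = 7.3925
  [12.5→13]: (14.40+13.66)/2 × 0.5 = 7.015
  Sum = 293.3925 µg/mL·hr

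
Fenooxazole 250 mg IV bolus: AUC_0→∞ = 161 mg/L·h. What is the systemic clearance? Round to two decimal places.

CL = Dose_iv / AUC_0→∞
   = 250 / 161 = 1.5528 L/h

CL = 1.55 L/h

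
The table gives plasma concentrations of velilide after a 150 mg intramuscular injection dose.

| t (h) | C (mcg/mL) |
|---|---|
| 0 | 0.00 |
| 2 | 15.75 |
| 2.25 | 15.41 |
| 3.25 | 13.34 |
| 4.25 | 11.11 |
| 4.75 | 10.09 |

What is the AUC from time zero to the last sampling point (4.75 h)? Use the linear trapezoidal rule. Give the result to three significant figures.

AUC = 51.5 mcg/mL·h

Trapezoidal AUC_0→4.75:
  [0→2]: (0.00+15.75)/2 × 2 = 15.75
  [2→2.25]: (15.75+15.41)/2 × 0.25 = 3.895
  [2.25→3.25]: (15.41+13.34)/2 × 1 = 14.375
  [3.25→4.25]: (13.34+11.11)/2 × 1 = 12.225
  [4.25→4.75]: (11.11+10.09)/2 × 0.5 = 5.3
  Sum = 51.545 mcg/mL·h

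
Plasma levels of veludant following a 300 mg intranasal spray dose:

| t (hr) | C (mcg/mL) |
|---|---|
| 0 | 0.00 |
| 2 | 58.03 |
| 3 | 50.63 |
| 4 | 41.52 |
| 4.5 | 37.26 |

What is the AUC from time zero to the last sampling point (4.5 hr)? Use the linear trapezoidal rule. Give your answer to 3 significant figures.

AUC = 178 mcg/mL·hr

Trapezoidal AUC_0→4.5:
  [0→2]: (0.00+58.03)/2 × 2 = 58.03
  [2→3]: (58.03+50.63)/2 × 1 = 54.33
  [3→4]: (50.63+41.52)/2 × 1 = 46.075
  [4→4.5]: (41.52+37.26)/2 × 0.5 = 19.695
  Sum = 178.13 mcg/mL·hr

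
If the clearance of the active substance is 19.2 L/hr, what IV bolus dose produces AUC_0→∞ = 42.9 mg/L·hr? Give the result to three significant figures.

Dose = 824 mg

Dose_iv = CL × AUC_0→∞
     = 19.2 × 42.9 = 823.68 mg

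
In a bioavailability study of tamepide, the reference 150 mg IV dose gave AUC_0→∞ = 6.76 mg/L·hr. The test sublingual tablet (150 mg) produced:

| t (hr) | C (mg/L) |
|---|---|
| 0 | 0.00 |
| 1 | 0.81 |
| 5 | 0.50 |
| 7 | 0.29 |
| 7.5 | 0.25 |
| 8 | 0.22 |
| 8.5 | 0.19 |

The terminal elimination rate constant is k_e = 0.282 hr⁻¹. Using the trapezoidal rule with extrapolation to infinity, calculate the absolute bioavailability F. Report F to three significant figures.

Trapezoidal AUC_0→8.5 (sublingual tablet):
  [0→1]: (0.00+0.81)/2 × 1 = 0.405
  [1→5]: (0.81+0.50)/2 × 4 = 2.62
  [5→7]: (0.50+0.29)/2 × 2 = 0.79
  [7→7.5]: (0.29+0.25)/2 × 0.5 = 0.135
  [7.5→8]: (0.25+0.22)/2 × 0.5 = 0.1175
  [8→8.5]: (0.22+0.19)/2 × 0.5 = 0.1025
  Sum = 4.17 mg/L·hr
Tail: C_last/k_e = 0.19/0.282 = 0.674
AUC_0→∞ (sublingual tablet) = 4.17 + 0.674 = 4.844 mg/L·hr
F = (AUC_ev/D_ev)/(AUC_iv/D_iv) = (4.844/150)/(6.76/150) = 0.0322933/0.0450667 = 0.7166

F = 0.717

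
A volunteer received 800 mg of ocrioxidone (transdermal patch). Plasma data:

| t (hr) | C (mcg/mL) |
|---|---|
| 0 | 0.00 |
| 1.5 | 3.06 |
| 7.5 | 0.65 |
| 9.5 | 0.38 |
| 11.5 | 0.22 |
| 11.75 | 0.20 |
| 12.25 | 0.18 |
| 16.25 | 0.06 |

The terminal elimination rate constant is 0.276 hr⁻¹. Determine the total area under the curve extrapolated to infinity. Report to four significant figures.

Trapezoidal AUC_0→16.25:
  [0→1.5]: (0.00+3.06)/2 × 1.5 = 2.295
  [1.5→7.5]: (3.06+0.65)/2 × 6 = 11.13
  [7.5→9.5]: (0.65+0.38)/2 × 2 = 1.03
  [9.5→11.5]: (0.38+0.22)/2 × 2 = 0.6
  [11.5→11.75]: (0.22+0.20)/2 × 0.25 = 0.0525
  [11.75→12.25]: (0.20+0.18)/2 × 0.5 = 0.095
  [12.25→16.25]: (0.18+0.06)/2 × 4 = 0.48
  Sum = 15.6825 mcg/mL·hr
Extrapolated tail: C_last / k_e = 0.06 / 0.276 = 0.217
AUC_0→∞ = 15.6825 + 0.217 = 15.8995 mcg/mL·hr

AUC = 15.90 mcg/mL·hr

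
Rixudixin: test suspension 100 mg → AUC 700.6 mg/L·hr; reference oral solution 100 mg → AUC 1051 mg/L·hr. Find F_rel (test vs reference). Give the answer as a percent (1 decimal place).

F_rel = 66.7%

F_rel = (AUC_test/D_test) / (AUC_ref/D_ref)
      = (700.6/100) / (1051/100)
      = 7.006 / 10.51 = 0.6666 = 66.66%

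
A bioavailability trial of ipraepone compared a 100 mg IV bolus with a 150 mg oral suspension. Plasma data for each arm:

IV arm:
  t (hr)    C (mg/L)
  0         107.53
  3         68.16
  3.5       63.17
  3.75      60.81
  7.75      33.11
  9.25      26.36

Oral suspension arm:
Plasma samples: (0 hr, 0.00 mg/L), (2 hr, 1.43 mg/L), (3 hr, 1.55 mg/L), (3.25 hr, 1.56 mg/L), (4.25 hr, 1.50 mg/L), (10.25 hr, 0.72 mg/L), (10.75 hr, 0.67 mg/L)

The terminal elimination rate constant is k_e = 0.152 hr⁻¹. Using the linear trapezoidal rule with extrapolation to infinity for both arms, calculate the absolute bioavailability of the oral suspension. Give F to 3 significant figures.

F = 0.0151

Trapezoidal AUC_0→9.25 (IV):
  [0→3]: (107.53+68.16)/2 × 3 = 263.535
  [3→3.5]: (68.16+63.17)/2 × 0.5 = 32.8325
  [3.5→3.75]: (63.17+60.81)/2 × 0.25 = 15.4975
  [3.75→7.75]: (60.81+33.11)/2 × 4 = 187.84
  [7.75→9.25]: (33.11+26.36)/2 × 1.5 = 44.6025
  Sum = 544.3075 mg/L·hr
IV tail: 26.36/0.152 = 173.421; AUC_iv,0→∞ = 544.3075 + 173.421 = 717.7285 mg/L·hr
Trapezoidal AUC_0→10.75 (oral suspension):
  [0→2]: (0.00+1.43)/2 × 2 = 1.43
  [2→3]: (1.43+1.55)/2 × 1 = 1.49
  [3→3.25]: (1.55+1.56)/2 × 0.25 = 0.38875
  [3.25→4.25]: (1.56+1.50)/2 × 1 = 1.53
  [4.25→10.25]: (1.50+0.72)/2 × 6 = 6.66
  [10.25→10.75]: (0.72+0.67)/2 × 0.5 = 0.3475
  Sum = 11.84625 mg/L·hr
oral suspension tail: 0.67/0.152 = 4.408; AUC_ev,0→∞ = 11.84625 + 4.408 = 16.25425 mg/L·hr
F = (AUC_ev/D_ev)/(AUC_iv/D_iv) = (16.25425/150)/(717.7285/100) = 0.108362/7.177285 = 0.0151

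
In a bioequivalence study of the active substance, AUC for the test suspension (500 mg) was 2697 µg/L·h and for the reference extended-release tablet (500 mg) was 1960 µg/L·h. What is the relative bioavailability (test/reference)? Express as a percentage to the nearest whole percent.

F_rel = 138%

F_rel = (AUC_test/D_test) / (AUC_ref/D_ref)
      = (2697/500) / (1960/500)
      = 5.394 / 3.92 = 1.3760 = 137.60%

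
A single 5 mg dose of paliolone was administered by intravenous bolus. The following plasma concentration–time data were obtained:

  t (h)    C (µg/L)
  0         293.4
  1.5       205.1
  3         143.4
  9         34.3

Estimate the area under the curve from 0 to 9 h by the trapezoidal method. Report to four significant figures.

AUC = 1168 µg/L·h

Trapezoidal AUC_0→9:
  [0→1.5]: (293.4+205.1)/2 × 1.5 = 373.875
  [1.5→3]: (205.1+143.4)/2 × 1.5 = 261.375
  [3→9]: (143.4+34.3)/2 × 6 = 533.1
  Sum = 1168.35 µg/L·h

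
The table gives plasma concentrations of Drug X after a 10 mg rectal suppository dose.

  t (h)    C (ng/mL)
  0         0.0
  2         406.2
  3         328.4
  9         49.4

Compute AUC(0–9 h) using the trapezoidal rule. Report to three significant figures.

Trapezoidal AUC_0→9:
  [0→2]: (0.0+406.2)/2 × 2 = 406.2
  [2→3]: (406.2+328.4)/2 × 1 = 367.3
  [3→9]: (328.4+49.4)/2 × 6 = 1133.4
  Sum = 1906.9 ng/mL·h

AUC = 1910 ng/mL·h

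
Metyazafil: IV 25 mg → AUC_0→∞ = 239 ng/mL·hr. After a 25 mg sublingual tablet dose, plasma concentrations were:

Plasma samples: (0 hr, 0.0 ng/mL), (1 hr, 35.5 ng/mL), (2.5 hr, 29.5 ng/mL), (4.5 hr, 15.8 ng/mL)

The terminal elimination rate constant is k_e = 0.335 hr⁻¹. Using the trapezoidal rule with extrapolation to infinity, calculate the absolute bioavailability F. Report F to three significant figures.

F = 0.665

Trapezoidal AUC_0→4.5 (sublingual tablet):
  [0→1]: (0.0+35.5)/2 × 1 = 17.75
  [1→2.5]: (35.5+29.5)/2 × 1.5 = 48.75
  [2.5→4.5]: (29.5+15.8)/2 × 2 = 45.3
  Sum = 111.8 ng/mL·hr
Tail: C_last/k_e = 15.8/0.335 = 47.164
AUC_0→∞ (sublingual tablet) = 111.8 + 47.164 = 158.964 ng/mL·hr
F = (AUC_ev/D_ev)/(AUC_iv/D_iv) = (158.964/25)/(239/25) = 6.35856/9.56 = 0.6651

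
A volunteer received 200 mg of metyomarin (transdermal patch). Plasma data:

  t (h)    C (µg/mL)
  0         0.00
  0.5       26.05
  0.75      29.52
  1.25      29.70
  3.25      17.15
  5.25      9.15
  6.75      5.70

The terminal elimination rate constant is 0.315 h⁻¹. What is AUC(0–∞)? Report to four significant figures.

Trapezoidal AUC_0→6.75:
  [0→0.5]: (0.00+26.05)/2 × 0.5 = 6.5125
  [0.5→0.75]: (26.05+29.52)/2 × 0.25 = 6.94625
  [0.75→1.25]: (29.52+29.70)/2 × 0.5 = 14.805
  [1.25→3.25]: (29.70+17.15)/2 × 2 = 46.85
  [3.25→5.25]: (17.15+9.15)/2 × 2 = 26.3
  [5.25→6.75]: (9.15+5.70)/2 × 1.5 = 11.1375
  Sum = 112.55125 µg/mL·h
Extrapolated tail: C_last / k_e = 5.70 / 0.315 = 18.095
AUC_0→∞ = 112.55125 + 18.095 = 130.64625 µg/mL·h

AUC = 130.6 µg/mL·h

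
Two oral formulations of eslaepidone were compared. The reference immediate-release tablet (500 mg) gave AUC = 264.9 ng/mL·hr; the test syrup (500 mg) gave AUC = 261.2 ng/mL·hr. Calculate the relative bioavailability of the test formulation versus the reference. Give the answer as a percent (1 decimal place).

F_rel = (AUC_test/D_test) / (AUC_ref/D_ref)
      = (261.2/500) / (264.9/500)
      = 0.5224 / 0.5298 = 0.9860 = 98.60%

F_rel = 98.6%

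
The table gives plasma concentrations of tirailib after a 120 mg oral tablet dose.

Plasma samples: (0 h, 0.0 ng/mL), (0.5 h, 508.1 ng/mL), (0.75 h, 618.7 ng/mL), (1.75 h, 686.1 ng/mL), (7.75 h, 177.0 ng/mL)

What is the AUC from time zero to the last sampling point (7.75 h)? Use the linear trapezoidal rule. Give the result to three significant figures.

AUC = 3510 ng/mL·h

Trapezoidal AUC_0→7.75:
  [0→0.5]: (0.0+508.1)/2 × 0.5 = 127.025
  [0.5→0.75]: (508.1+618.7)/2 × 0.25 = 140.85
  [0.75→1.75]: (618.7+686.1)/2 × 1 = 652.4
  [1.75→7.75]: (686.1+177.0)/2 × 6 = 2589.3
  Sum = 3509.575 ng/mL·h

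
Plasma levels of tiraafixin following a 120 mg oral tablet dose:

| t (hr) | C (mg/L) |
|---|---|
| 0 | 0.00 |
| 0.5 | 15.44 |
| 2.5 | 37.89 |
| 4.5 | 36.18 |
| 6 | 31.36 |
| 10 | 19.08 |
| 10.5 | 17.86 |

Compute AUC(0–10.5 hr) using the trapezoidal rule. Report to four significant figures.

AUC = 292.0 mg/L·hr

Trapezoidal AUC_0→10.5:
  [0→0.5]: (0.00+15.44)/2 × 0.5 = 3.86
  [0.5→2.5]: (15.44+37.89)/2 × 2 = 53.33
  [2.5→4.5]: (37.89+36.18)/2 × 2 = 74.07
  [4.5→6]: (36.18+31.36)/2 × 1.5 = 50.655
  [6→10]: (31.36+19.08)/2 × 4 = 100.88
  [10→10.5]: (19.08+17.86)/2 × 0.5 = 9.235
  Sum = 292.03 mg/L·hr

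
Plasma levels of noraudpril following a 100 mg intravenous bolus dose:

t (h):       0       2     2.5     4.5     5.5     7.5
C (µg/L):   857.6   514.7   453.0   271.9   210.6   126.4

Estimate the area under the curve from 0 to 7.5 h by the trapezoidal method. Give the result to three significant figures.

Trapezoidal AUC_0→7.5:
  [0→2]: (857.6+514.7)/2 × 2 = 1372.3
  [2→2.5]: (514.7+453.0)/2 × 0.5 = 241.925
  [2.5→4.5]: (453.0+271.9)/2 × 2 = 724.9
  [4.5→5.5]: (271.9+210.6)/2 × 1 = 241.25
  [5.5→7.5]: (210.6+126.4)/2 × 2 = 337.0
  Sum = 2917.375 µg/L·h

AUC = 2920 µg/L·h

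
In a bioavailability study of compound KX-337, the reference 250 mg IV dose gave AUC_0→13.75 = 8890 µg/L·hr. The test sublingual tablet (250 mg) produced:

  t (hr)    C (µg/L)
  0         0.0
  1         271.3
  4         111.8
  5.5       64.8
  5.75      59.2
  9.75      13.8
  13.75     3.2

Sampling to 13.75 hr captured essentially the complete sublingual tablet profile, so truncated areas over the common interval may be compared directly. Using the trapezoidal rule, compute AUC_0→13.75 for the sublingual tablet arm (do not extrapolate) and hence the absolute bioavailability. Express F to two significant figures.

F = 0.12

Trapezoidal AUC_0→13.75 (sublingual tablet):
  [0→1]: (0.0+271.3)/2 × 1 = 135.65
  [1→4]: (271.3+111.8)/2 × 3 = 574.65
  [4→5.5]: (111.8+64.8)/2 × 1.5 = 132.45
  [5.5→5.75]: (64.8+59.2)/2 × 0.25 = 15.5
  [5.75→9.75]: (59.2+13.8)/2 × 4 = 146.0
  [9.75→13.75]: (13.8+3.2)/2 × 4 = 34.0
  Sum = 1038.25 µg/L·hr
F = (AUC_ev/D_ev)/(AUC_iv/D_iv) = (1038.25/250)/(8890/250) = 4.153/35.56 = 0.1168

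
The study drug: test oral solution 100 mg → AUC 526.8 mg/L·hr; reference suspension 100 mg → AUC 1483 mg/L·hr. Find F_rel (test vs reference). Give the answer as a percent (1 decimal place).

F_rel = (AUC_test/D_test) / (AUC_ref/D_ref)
      = (526.8/100) / (1483/100)
      = 5.268 / 14.83 = 0.3552 = 35.52%

F_rel = 35.5%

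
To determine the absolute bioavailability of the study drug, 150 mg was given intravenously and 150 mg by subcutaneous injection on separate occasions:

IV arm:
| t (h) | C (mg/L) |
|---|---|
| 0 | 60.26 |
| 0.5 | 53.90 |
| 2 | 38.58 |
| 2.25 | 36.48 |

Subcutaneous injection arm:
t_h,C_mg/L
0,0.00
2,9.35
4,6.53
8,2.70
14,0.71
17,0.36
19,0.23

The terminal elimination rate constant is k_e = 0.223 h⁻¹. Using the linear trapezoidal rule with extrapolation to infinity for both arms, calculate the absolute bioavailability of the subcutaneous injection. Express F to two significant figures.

F = 0.21

Trapezoidal AUC_0→2.25 (IV):
  [0→0.5]: (60.26+53.90)/2 × 0.5 = 28.54
  [0.5→2]: (53.90+38.58)/2 × 1.5 = 69.36
  [2→2.25]: (38.58+36.48)/2 × 0.25 = 9.3825
  Sum = 107.2825 mg/L·h
IV tail: 36.48/0.223 = 163.587; AUC_iv,0→∞ = 107.2825 + 163.587 = 270.8695 mg/L·h
Trapezoidal AUC_0→19 (subcutaneous injection):
  [0→2]: (0.00+9.35)/2 × 2 = 9.35
  [2→4]: (9.35+6.53)/2 × 2 = 15.88
  [4→8]: (6.53+2.70)/2 × 4 = 18.46
  [8→14]: (2.70+0.71)/2 × 6 = 10.23
  [14→17]: (0.71+0.36)/2 × 3 = 1.605
  [17→19]: (0.36+0.23)/2 × 2 = 0.59
  Sum = 56.115 mg/L·h
subcutaneous injection tail: 0.23/0.223 = 1.031; AUC_ev,0→∞ = 56.115 + 1.031 = 57.146 mg/L·h
F = (AUC_ev/D_ev)/(AUC_iv/D_iv) = (57.146/150)/(270.8695/150) = 0.380973/1.8058 = 0.2110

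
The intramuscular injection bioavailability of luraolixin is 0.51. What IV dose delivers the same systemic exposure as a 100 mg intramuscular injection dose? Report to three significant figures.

D_iv = 51.0 mg

Systemic exposure from an extravascular dose = F × D_ev, so the equivalent IV dose is F × D_ev.
D_iv = F × D_ev = 0.51 × 100 = 51 mg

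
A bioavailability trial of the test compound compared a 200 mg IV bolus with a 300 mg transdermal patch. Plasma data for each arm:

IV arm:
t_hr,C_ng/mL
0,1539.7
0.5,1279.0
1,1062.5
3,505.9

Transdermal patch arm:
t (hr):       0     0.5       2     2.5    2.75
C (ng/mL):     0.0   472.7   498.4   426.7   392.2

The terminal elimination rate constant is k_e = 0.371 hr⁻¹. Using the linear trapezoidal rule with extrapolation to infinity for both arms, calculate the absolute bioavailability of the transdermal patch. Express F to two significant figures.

Trapezoidal AUC_0→3 (IV):
  [0→0.5]: (1539.7+1279.0)/2 × 0.5 = 704.675
  [0.5→1]: (1279.0+1062.5)/2 × 0.5 = 585.375
  [1→3]: (1062.5+505.9)/2 × 2 = 1568.4
  Sum = 2858.45 ng/mL·hr
IV tail: 505.9/0.371 = 1363.612; AUC_iv,0→∞ = 2858.45 + 1363.612 = 4222.062 ng/mL·hr
Trapezoidal AUC_0→2.75 (transdermal patch):
  [0→0.5]: (0.0+472.7)/2 × 0.5 = 118.175
  [0.5→2]: (472.7+498.4)/2 × 1.5 = 728.325
  [2→2.5]: (498.4+426.7)/2 × 0.5 = 231.275
  [2.5→2.75]: (426.7+392.2)/2 × 0.25 = 102.3625
  Sum = 1180.1375 ng/mL·hr
transdermal patch tail: 392.2/0.371 = 1057.143; AUC_ev,0→∞ = 1180.1375 + 1057.143 = 2237.2805 ng/mL·hr
F = (AUC_ev/D_ev)/(AUC_iv/D_iv) = (2237.2805/300)/(4222.062/200) = 7.4576/21.11031 = 0.3533

F = 0.35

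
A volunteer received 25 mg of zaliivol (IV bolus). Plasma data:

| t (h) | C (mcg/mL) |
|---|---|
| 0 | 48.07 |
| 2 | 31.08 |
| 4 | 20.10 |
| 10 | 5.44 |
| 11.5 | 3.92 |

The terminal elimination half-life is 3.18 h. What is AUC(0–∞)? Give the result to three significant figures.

AUC = 232 mcg/mL·h

Trapezoidal AUC_0→11.5:
  [0→2]: (48.07+31.08)/2 × 2 = 79.15
  [2→4]: (31.08+20.10)/2 × 2 = 51.18
  [4→10]: (20.10+5.44)/2 × 6 = 76.62
  [10→11.5]: (5.44+3.92)/2 × 1.5 = 7.02
  Sum = 213.97 mcg/mL·h
k_e = ln2 / t½ = 0.693147 / 3.18 = 0.2180 h^-1
Extrapolated tail: C_last / k_e = 3.92 / 0.218 = 17.982
AUC_0→∞ = 213.97 + 17.982 = 231.952 mcg/mL·h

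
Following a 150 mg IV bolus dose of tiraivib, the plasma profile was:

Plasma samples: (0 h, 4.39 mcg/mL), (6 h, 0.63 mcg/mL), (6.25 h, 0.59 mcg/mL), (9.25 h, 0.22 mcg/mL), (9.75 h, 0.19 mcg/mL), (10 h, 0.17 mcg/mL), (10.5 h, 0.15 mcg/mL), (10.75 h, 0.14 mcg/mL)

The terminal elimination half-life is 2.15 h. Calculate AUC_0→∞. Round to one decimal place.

AUC = 17.1 mcg/mL·h

Trapezoidal AUC_0→10.75:
  [0→6]: (4.39+0.63)/2 × 6 = 15.06
  [6→6.25]: (0.63+0.59)/2 × 0.25 = 0.1525
  [6.25→9.25]: (0.59+0.22)/2 × 3 = 1.215
  [9.25→9.75]: (0.22+0.19)/2 × 0.5 = 0.1025
  [9.75→10]: (0.19+0.17)/2 × 0.25 = 0.045
  [10→10.5]: (0.17+0.15)/2 × 0.5 = 0.08
  [10.5→10.75]: (0.15+0.14)/2 × 0.25 = 0.03625
  Sum = 16.69125 mcg/mL·h
k_e = ln2 / t½ = 0.693147 / 2.15 = 0.3224 h^-1
Extrapolated tail: C_last / k_e = 0.14 / 0.3224 = 0.434
AUC_0→∞ = 16.69125 + 0.434 = 17.12525 mcg/mL·h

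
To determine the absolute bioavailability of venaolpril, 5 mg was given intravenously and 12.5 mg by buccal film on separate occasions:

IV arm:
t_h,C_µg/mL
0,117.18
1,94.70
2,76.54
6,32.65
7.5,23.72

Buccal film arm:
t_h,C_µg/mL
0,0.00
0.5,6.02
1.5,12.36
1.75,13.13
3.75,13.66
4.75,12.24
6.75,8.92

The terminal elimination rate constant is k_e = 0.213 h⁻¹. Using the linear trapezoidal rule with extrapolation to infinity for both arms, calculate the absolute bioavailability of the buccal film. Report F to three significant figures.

F = 0.0828

Trapezoidal AUC_0→7.5 (IV):
  [0→1]: (117.18+94.70)/2 × 1 = 105.94
  [1→2]: (94.70+76.54)/2 × 1 = 85.62
  [2→6]: (76.54+32.65)/2 × 4 = 218.38
  [6→7.5]: (32.65+23.72)/2 × 1.5 = 42.2775
  Sum = 452.2175 µg/mL·h
IV tail: 23.72/0.213 = 111.362; AUC_iv,0→∞ = 452.2175 + 111.362 = 563.5795 µg/mL·h
Trapezoidal AUC_0→6.75 (buccal film):
  [0→0.5]: (0.00+6.02)/2 × 0.5 = 1.505
  [0.5→1.5]: (6.02+12.36)/2 × 1 = 9.19
  [1.5→1.75]: (12.36+13.13)/2 × 0.25 = 3.18625
  [1.75→3.75]: (13.13+13.66)/2 × 2 = 26.79
  [3.75→4.75]: (13.66+12.24)/2 × 1 = 12.95
  [4.75→6.75]: (12.24+8.92)/2 × 2 = 21.16
  Sum = 74.78125 µg/mL·h
buccal film tail: 8.92/0.213 = 41.878; AUC_ev,0→∞ = 74.78125 + 41.878 = 116.65925 µg/mL·h
F = (AUC_ev/D_ev)/(AUC_iv/D_iv) = (116.65925/12.5)/(563.5795/5) = 9.33274/112.7159 = 0.0828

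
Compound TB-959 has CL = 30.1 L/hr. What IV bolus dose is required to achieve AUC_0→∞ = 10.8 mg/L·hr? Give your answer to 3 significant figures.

Dose = 325 mg

Dose_iv = CL × AUC_0→∞
     = 30.1 × 10.8 = 325.08 mg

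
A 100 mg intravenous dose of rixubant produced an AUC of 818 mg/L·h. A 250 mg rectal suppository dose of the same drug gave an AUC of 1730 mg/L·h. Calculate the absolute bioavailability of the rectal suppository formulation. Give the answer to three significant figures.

F = 0.846

F = (AUC_ev / D_ev) / (AUC_iv / D_iv)
  = (1730/250) / (818/100)
  = 6.92 / 8.18 = 0.8460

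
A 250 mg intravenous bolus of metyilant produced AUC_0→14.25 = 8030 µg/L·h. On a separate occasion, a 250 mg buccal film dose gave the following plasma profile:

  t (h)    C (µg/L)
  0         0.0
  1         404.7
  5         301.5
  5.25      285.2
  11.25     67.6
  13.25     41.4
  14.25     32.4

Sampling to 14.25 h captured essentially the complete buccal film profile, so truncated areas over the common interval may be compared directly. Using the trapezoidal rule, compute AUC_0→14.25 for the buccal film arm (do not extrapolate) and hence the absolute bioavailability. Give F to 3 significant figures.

F = 0.360

Trapezoidal AUC_0→14.25 (buccal film):
  [0→1]: (0.0+404.7)/2 × 1 = 202.35
  [1→5]: (404.7+301.5)/2 × 4 = 1412.4
  [5→5.25]: (301.5+285.2)/2 × 0.25 = 73.3375
  [5.25→11.25]: (285.2+67.6)/2 × 6 = 1058.4
  [11.25→13.25]: (67.6+41.4)/2 × 2 = 109.0
  [13.25→14.25]: (41.4+32.4)/2 × 1 = 36.9
  Sum = 2892.3875 µg/L·h
F = (AUC_ev/D_ev)/(AUC_iv/D_iv) = (2892.3875/250)/(8030/250) = 11.56955/32.12 = 0.3602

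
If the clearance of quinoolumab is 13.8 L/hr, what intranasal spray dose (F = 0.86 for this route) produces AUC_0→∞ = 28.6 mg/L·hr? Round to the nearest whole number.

Dose = 459 mg

Dose = CL × AUC_0→∞ / F
     = 13.8 × 28.6 / 0.86 = 458.93 mg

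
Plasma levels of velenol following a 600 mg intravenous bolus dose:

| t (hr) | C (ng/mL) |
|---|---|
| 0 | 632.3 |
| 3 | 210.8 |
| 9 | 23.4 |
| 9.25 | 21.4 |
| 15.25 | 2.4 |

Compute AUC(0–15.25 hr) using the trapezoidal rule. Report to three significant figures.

AUC = 2040 ng/mL·hr

Trapezoidal AUC_0→15.25:
  [0→3]: (632.3+210.8)/2 × 3 = 1264.65
  [3→9]: (210.8+23.4)/2 × 6 = 702.6
  [9→9.25]: (23.4+21.4)/2 × 0.25 = 5.6
  [9.25→15.25]: (21.4+2.4)/2 × 6 = 71.4
  Sum = 2044.25 ng/mL·hr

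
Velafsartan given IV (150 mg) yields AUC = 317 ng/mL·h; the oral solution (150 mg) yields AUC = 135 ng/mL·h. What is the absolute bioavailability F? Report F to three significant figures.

F = 0.426

F = (AUC_ev / D_ev) / (AUC_iv / D_iv)
  = (135/150) / (317/150)
  = 0.9 / 2.11333 = 0.4259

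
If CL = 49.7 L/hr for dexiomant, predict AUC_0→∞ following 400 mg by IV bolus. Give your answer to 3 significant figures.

AUC_0→∞ = Dose_iv / CL
        = 400 / 49.7 = 8.04829 mg/L·hr

AUC = 8.05 mg/L·hr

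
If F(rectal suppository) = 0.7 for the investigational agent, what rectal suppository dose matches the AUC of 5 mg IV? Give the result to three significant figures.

D_rectal = 7.14 mg

For equal systemic exposure: F × D_ev = D_iv
D_ev = D_iv / F = 5 / 0.7 = 7.14286 mg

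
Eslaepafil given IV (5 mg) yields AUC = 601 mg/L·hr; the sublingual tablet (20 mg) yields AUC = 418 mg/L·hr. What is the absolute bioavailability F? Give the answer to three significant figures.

F = (AUC_ev / D_ev) / (AUC_iv / D_iv)
  = (418/20) / (601/5)
  = 20.9 / 120.2 = 0.1739

F = 0.174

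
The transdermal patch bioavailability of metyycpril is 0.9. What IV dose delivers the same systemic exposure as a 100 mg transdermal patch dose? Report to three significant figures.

D_iv = 90.0 mg

Systemic exposure from an extravascular dose = F × D_ev, so the equivalent IV dose is F × D_ev.
D_iv = F × D_ev = 0.9 × 100 = 90 mg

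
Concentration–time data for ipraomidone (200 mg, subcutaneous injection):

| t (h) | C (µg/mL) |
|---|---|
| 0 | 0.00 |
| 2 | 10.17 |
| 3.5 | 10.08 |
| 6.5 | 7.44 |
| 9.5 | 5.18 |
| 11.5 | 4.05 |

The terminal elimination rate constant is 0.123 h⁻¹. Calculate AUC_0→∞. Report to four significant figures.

AUC = 112.7 µg/mL·h

Trapezoidal AUC_0→11.5:
  [0→2]: (0.00+10.17)/2 × 2 = 10.17
  [2→3.5]: (10.17+10.08)/2 × 1.5 = 15.1875
  [3.5→6.5]: (10.08+7.44)/2 × 3 = 26.28
  [6.5→9.5]: (7.44+5.18)/2 × 3 = 18.93
  [9.5→11.5]: (5.18+4.05)/2 × 2 = 9.23
  Sum = 79.7975 µg/mL·h
Extrapolated tail: C_last / k_e = 4.05 / 0.123 = 32.927
AUC_0→∞ = 79.7975 + 32.927 = 112.7245 µg/mL·h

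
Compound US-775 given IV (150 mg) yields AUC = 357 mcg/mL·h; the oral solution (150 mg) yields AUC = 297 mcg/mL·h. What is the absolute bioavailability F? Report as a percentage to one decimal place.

F = 83.2%

F = (AUC_ev / D_ev) / (AUC_iv / D_iv)
  = (297/150) / (357/150)
  = 1.98 / 2.38 = 0.8319
  = 83.19%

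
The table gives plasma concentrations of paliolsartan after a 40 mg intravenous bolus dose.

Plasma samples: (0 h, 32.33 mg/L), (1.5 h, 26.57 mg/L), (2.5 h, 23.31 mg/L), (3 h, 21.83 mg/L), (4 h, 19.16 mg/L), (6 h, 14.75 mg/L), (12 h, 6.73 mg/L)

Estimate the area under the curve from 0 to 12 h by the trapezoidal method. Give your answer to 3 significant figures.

Trapezoidal AUC_0→12:
  [0→1.5]: (32.33+26.57)/2 × 1.5 = 44.175
  [1.5→2.5]: (26.57+23.31)/2 × 1 = 24.94
  [2.5→3]: (23.31+21.83)/2 × 0.5 = 11.285
  [3→4]: (21.83+19.16)/2 × 1 = 20.495
  [4→6]: (19.16+14.75)/2 × 2 = 33.91
  [6→12]: (14.75+6.73)/2 × 6 = 64.44
  Sum = 199.245 mg/L·h

AUC = 199 mg/L·h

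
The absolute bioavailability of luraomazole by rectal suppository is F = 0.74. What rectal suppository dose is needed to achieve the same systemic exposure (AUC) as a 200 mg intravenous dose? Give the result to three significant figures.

D_rectal = 270 mg

For equal systemic exposure: F × D_ev = D_iv
D_ev = D_iv / F = 200 / 0.74 = 270.27 mg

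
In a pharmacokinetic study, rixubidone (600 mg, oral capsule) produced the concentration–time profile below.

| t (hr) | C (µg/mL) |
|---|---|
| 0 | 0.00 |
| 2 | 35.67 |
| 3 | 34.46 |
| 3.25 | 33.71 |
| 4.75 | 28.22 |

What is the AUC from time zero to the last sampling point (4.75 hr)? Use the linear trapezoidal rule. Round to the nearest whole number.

AUC = 126 µg/mL·hr

Trapezoidal AUC_0→4.75:
  [0→2]: (0.00+35.67)/2 × 2 = 35.67
  [2→3]: (35.67+34.46)/2 × 1 = 35.065
  [3→3.25]: (34.46+33.71)/2 × 0.25 = 8.52125
  [3.25→4.75]: (33.71+28.22)/2 × 1.5 = 46.4475
  Sum = 125.70375 µg/mL·hr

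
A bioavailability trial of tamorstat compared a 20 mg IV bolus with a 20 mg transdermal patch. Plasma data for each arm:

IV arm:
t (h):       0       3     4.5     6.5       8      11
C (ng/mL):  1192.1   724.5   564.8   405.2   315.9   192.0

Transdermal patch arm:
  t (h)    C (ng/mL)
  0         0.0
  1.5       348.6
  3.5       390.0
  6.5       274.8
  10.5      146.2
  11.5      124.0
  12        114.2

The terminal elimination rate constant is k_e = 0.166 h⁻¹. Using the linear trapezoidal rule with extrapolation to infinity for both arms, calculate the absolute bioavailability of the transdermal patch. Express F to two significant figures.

Trapezoidal AUC_0→11 (IV):
  [0→3]: (1192.1+724.5)/2 × 3 = 2874.9
  [3→4.5]: (724.5+564.8)/2 × 1.5 = 966.975
  [4.5→6.5]: (564.8+405.2)/2 × 2 = 970.0
  [6.5→8]: (405.2+315.9)/2 × 1.5 = 540.825
  [8→11]: (315.9+192.0)/2 × 3 = 761.85
  Sum = 6114.55 ng/mL·h
IV tail: 192.0/0.166 = 1156.627; AUC_iv,0→∞ = 6114.55 + 1156.627 = 7271.177 ng/mL·h
Trapezoidal AUC_0→12 (transdermal patch):
  [0→1.5]: (0.0+348.6)/2 × 1.5 = 261.45
  [1.5→3.5]: (348.6+390.0)/2 × 2 = 738.6
  [3.5→6.5]: (390.0+274.8)/2 × 3 = 997.2
  [6.5→10.5]: (274.8+146.2)/2 × 4 = 842.0
  [10.5→11.5]: (146.2+124.0)/2 × 1 = 135.1
  [11.5→12]: (124.0+114.2)/2 × 0.5 = 59.55
  Sum = 3033.9 ng/mL·h
transdermal patch tail: 114.2/0.166 = 687.952; AUC_ev,0→∞ = 3033.9 + 687.952 = 3721.852 ng/mL·h
F = (AUC_ev/D_ev)/(AUC_iv/D_iv) = (3721.852/20)/(7271.177/20) = 186.0926/363.55885 = 0.5119

F = 0.51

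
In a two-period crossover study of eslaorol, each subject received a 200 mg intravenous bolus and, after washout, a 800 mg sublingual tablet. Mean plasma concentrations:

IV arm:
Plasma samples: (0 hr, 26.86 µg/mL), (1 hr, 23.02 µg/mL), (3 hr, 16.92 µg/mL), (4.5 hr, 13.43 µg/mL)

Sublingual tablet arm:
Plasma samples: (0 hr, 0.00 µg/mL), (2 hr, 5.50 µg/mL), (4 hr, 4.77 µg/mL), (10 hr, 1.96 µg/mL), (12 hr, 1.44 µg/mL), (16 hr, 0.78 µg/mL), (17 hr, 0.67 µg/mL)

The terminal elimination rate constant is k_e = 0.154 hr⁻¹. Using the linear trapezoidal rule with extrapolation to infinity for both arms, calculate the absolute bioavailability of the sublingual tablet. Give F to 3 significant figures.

Trapezoidal AUC_0→4.5 (IV):
  [0→1]: (26.86+23.02)/2 × 1 = 24.94
  [1→3]: (23.02+16.92)/2 × 2 = 39.94
  [3→4.5]: (16.92+13.43)/2 × 1.5 = 22.7625
  Sum = 87.6425 µg/mL·hr
IV tail: 13.43/0.154 = 87.208; AUC_iv,0→∞ = 87.6425 + 87.208 = 174.8505 µg/mL·hr
Trapezoidal AUC_0→17 (sublingual tablet):
  [0→2]: (0.00+5.50)/2 × 2 = 5.5
  [2→4]: (5.50+4.77)/2 × 2 = 10.27
  [4→10]: (4.77+1.96)/2 × 6 = 20.19
  [10→12]: (1.96+1.44)/2 × 2 = 3.4
  [12→16]: (1.44+0.78)/2 × 4 = 4.44
  [16→17]: (0.78+0.67)/2 × 1 = 0.725
  Sum = 44.525 µg/mL·hr
sublingual tablet tail: 0.67/0.154 = 4.351; AUC_ev,0→∞ = 44.525 + 4.351 = 48.876 µg/mL·hr
F = (AUC_ev/D_ev)/(AUC_iv/D_iv) = (48.876/800)/(174.8505/200) = 0.061095/0.8742525 = 0.0699

F = 0.0699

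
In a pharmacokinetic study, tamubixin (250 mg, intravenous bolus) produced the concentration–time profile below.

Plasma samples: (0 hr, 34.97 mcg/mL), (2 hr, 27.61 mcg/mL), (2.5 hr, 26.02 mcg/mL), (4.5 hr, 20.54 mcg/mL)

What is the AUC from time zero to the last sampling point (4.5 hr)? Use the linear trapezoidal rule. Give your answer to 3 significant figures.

Trapezoidal AUC_0→4.5:
  [0→2]: (34.97+27.61)/2 × 2 = 62.58
  [2→2.5]: (27.61+26.02)/2 × 0.5 = 13.4075
  [2.5→4.5]: (26.02+20.54)/2 × 2 = 46.56
  Sum = 122.5475 mcg/mL·hr

AUC = 123 mcg/mL·hr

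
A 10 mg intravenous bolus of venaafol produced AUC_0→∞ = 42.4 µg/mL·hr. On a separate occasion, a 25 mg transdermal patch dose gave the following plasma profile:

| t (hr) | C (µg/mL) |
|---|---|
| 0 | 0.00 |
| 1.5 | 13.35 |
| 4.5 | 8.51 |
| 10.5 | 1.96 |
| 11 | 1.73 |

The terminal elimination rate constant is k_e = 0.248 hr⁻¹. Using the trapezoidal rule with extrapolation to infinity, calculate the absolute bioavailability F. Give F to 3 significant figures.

Trapezoidal AUC_0→11 (transdermal patch):
  [0→1.5]: (0.00+13.35)/2 × 1.5 = 10.0125
  [1.5→4.5]: (13.35+8.51)/2 × 3 = 32.79
  [4.5→10.5]: (8.51+1.96)/2 × 6 = 31.41
  [10.5→11]: (1.96+1.73)/2 × 0.5 = 0.9225
  Sum = 75.135 µg/mL·hr
Tail: C_last/k_e = 1.73/0.248 = 6.976
AUC_0→∞ (transdermal patch) = 75.135 + 6.976 = 82.111 µg/mL·hr
F = (AUC_ev/D_ev)/(AUC_iv/D_iv) = (82.111/25)/(42.4/10) = 3.28444/4.24 = 0.7746

F = 0.775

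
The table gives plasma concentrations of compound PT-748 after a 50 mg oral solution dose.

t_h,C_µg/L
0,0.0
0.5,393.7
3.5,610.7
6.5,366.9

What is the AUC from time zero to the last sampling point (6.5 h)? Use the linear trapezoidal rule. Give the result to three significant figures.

AUC = 3070 µg/L·h

Trapezoidal AUC_0→6.5:
  [0→0.5]: (0.0+393.7)/2 × 0.5 = 98.425
  [0.5→3.5]: (393.7+610.7)/2 × 3 = 1506.6
  [3.5→6.5]: (610.7+366.9)/2 × 3 = 1466.4
  Sum = 3071.425 µg/L·h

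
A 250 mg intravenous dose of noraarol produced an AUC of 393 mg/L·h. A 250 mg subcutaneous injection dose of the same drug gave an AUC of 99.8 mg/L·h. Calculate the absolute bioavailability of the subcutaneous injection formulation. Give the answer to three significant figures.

F = 0.254

F = (AUC_ev / D_ev) / (AUC_iv / D_iv)
  = (99.8/250) / (393/250)
  = 0.3992 / 1.572 = 0.2539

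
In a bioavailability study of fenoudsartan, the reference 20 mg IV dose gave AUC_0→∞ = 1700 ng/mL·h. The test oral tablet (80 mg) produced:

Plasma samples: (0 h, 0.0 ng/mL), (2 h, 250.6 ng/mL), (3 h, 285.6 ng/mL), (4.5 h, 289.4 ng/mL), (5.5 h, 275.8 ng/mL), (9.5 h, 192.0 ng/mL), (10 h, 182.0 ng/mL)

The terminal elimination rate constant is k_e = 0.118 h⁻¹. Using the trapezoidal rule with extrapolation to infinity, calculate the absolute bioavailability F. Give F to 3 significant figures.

Trapezoidal AUC_0→10 (oral tablet):
  [0→2]: (0.0+250.6)/2 × 2 = 250.6
  [2→3]: (250.6+285.6)/2 × 1 = 268.1
  [3→4.5]: (285.6+289.4)/2 × 1.5 = 431.25
  [4.5→5.5]: (289.4+275.8)/2 × 1 = 282.6
  [5.5→9.5]: (275.8+192.0)/2 × 4 = 935.6
  [9.5→10]: (192.0+182.0)/2 × 0.5 = 93.5
  Sum = 2261.65 ng/mL·h
Tail: C_last/k_e = 182.0/0.118 = 1542.373
AUC_0→∞ (oral tablet) = 2261.65 + 1542.373 = 3804.023 ng/mL·h
F = (AUC_ev/D_ev)/(AUC_iv/D_iv) = (3804.023/80)/(1700/20) = 47.5503/85 = 0.5594

F = 0.559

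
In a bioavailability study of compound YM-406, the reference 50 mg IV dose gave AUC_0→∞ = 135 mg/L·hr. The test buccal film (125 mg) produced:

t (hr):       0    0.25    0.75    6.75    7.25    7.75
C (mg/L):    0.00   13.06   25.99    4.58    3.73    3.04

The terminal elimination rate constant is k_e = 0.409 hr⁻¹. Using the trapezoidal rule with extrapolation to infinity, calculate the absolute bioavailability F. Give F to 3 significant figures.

Trapezoidal AUC_0→7.75 (buccal film):
  [0→0.25]: (0.00+13.06)/2 × 0.25 = 1.6325
  [0.25→0.75]: (13.06+25.99)/2 × 0.5 = 9.7625
  [0.75→6.75]: (25.99+4.58)/2 × 6 = 91.71
  [6.75→7.25]: (4.58+3.73)/2 × 0.5 = 2.0775
  [7.25→7.75]: (3.73+3.04)/2 × 0.5 = 1.6925
  Sum = 106.875 mg/L·hr
Tail: C_last/k_e = 3.04/0.409 = 7.433
AUC_0→∞ (buccal film) = 106.875 + 7.433 = 114.308 mg/L·hr
F = (AUC_ev/D_ev)/(AUC_iv/D_iv) = (114.308/125)/(135/50) = 0.914464/2.7 = 0.3387

F = 0.339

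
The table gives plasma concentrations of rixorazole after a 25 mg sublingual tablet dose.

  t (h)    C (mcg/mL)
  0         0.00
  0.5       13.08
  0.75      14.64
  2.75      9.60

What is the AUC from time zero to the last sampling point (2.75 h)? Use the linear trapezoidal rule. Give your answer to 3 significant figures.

Trapezoidal AUC_0→2.75:
  [0→0.5]: (0.00+13.08)/2 × 0.5 = 3.27
  [0.5→0.75]: (13.08+14.64)/2 × 0.25 = 3.465
  [0.75→2.75]: (14.64+9.60)/2 × 2 = 24.24
  Sum = 30.975 mcg/mL·h

AUC = 31.0 mcg/mL·h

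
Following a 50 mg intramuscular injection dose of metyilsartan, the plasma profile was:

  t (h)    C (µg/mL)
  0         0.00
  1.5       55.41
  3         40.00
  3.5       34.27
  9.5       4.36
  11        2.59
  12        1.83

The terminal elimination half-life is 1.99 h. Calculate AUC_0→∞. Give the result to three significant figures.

Trapezoidal AUC_0→12:
  [0→1.5]: (0.00+55.41)/2 × 1.5 = 41.5575
  [1.5→3]: (55.41+40.00)/2 × 1.5 = 71.5575
  [3→3.5]: (40.00+34.27)/2 × 0.5 = 18.5675
  [3.5→9.5]: (34.27+4.36)/2 × 6 = 115.89
  [9.5→11]: (4.36+2.59)/2 × 1.5 = 5.2125
  [11→12]: (2.59+1.83)/2 × 1 = 2.21
  Sum = 254.995 µg/mL·h
k_e = ln2 / t½ = 0.693147 / 1.99 = 0.3483 h^-1
Extrapolated tail: C_last / k_e = 1.83 / 0.3483 = 5.254
AUC_0→∞ = 254.995 + 5.254 = 260.249 µg/mL·h

AUC = 260 µg/mL·h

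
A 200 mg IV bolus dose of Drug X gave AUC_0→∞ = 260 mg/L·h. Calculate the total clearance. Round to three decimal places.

CL = Dose_iv / AUC_0→∞
   = 200 / 260 = 0.769231 L/h

CL = 0.769 L/h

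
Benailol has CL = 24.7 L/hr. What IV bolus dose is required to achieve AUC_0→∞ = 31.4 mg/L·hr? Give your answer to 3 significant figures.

Dose_iv = CL × AUC_0→∞
     = 24.7 × 31.4 = 775.58 mg

Dose = 776 mg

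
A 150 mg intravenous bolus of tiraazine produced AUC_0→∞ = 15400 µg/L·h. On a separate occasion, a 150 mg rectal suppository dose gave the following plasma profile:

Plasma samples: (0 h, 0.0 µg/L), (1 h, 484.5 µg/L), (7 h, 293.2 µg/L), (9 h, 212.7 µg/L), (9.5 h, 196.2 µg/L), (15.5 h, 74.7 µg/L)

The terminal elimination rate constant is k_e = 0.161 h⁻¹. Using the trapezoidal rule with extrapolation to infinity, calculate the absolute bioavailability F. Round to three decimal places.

Trapezoidal AUC_0→15.5 (rectal suppository):
  [0→1]: (0.0+484.5)/2 × 1 = 242.25
  [1→7]: (484.5+293.2)/2 × 6 = 2333.1
  [7→9]: (293.2+212.7)/2 × 2 = 505.9
  [9→9.5]: (212.7+196.2)/2 × 0.5 = 102.225
  [9.5→15.5]: (196.2+74.7)/2 × 6 = 812.7
  Sum = 3996.175 µg/L·h
Tail: C_last/k_e = 74.7/0.161 = 463.975
AUC_0→∞ (rectal suppository) = 3996.175 + 463.975 = 4460.15 µg/L·h
F = (AUC_ev/D_ev)/(AUC_iv/D_iv) = (4460.15/150)/(15400/150) = 29.7343/102.667 = 0.2896

F = 0.290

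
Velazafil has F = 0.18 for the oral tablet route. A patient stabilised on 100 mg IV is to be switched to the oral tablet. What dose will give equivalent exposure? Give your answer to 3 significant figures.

D_oral = 556 mg

For equal systemic exposure: F × D_ev = D_iv
D_ev = D_iv / F = 100 / 0.18 = 555.556 mg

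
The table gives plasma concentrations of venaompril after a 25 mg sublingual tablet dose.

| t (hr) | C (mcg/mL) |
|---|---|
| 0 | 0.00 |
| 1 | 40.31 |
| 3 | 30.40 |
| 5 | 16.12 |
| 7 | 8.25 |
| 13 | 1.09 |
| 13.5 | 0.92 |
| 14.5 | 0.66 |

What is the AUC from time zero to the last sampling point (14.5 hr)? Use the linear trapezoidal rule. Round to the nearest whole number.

AUC = 191 mcg/mL·hr

Trapezoidal AUC_0→14.5:
  [0→1]: (0.00+40.31)/2 × 1 = 20.155
  [1→3]: (40.31+30.40)/2 × 2 = 70.71
  [3→5]: (30.40+16.12)/2 × 2 = 46.52
  [5→7]: (16.12+8.25)/2 × 2 = 24.37
  [7→13]: (8.25+1.09)/2 × 6 = 28.02
  [13→13.5]: (1.09+0.92)/2 × 0.5 = 0.5025
  [13.5→14.5]: (0.92+0.66)/2 × 1 = 0.79
  Sum = 191.0675 mcg/mL·hr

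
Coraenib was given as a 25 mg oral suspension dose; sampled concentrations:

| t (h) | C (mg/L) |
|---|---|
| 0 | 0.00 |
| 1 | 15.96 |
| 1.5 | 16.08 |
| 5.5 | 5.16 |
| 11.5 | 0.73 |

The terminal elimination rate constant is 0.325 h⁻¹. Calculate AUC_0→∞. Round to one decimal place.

AUC = 78.4 mg/L·h

Trapezoidal AUC_0→11.5:
  [0→1]: (0.00+15.96)/2 × 1 = 7.98
  [1→1.5]: (15.96+16.08)/2 × 0.5 = 8.01
  [1.5→5.5]: (16.08+5.16)/2 × 4 = 42.48
  [5.5→11.5]: (5.16+0.73)/2 × 6 = 17.67
  Sum = 76.14 mg/L·h
Extrapolated tail: C_last / k_e = 0.73 / 0.325 = 2.246
AUC_0→∞ = 76.14 + 2.246 = 78.386 mg/L·h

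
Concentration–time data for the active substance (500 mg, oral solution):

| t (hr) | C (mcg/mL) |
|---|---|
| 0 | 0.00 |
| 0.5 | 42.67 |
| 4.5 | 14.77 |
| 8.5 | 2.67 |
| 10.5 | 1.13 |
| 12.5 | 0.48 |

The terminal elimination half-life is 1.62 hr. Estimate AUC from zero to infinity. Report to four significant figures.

Trapezoidal AUC_0→12.5:
  [0→0.5]: (0.00+42.67)/2 × 0.5 = 10.6675
  [0.5→4.5]: (42.67+14.77)/2 × 4 = 114.88
  [4.5→8.5]: (14.77+2.67)/2 × 4 = 34.88
  [8.5→10.5]: (2.67+1.13)/2 × 2 = 3.8
  [10.5→12.5]: (1.13+0.48)/2 × 2 = 1.61
  Sum = 165.8375 mcg/mL·hr
k_e = ln2 / t½ = 0.693147 / 1.62 = 0.4279 hr^-1
Extrapolated tail: C_last / k_e = 0.48 / 0.4279 = 1.122
AUC_0→∞ = 165.8375 + 1.122 = 166.9595 mcg/mL·hr

AUC = 167.0 mcg/mL·hr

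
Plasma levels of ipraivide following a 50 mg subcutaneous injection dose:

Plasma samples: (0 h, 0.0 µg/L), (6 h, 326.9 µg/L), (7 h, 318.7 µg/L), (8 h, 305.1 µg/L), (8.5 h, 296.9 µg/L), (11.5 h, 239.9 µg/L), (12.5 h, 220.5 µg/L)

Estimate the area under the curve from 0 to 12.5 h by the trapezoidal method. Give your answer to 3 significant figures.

AUC = 2800 µg/L·h

Trapezoidal AUC_0→12.5:
  [0→6]: (0.0+326.9)/2 × 6 = 980.7
  [6→7]: (326.9+318.7)/2 × 1 = 322.8
  [7→8]: (318.7+305.1)/2 × 1 = 311.9
  [8→8.5]: (305.1+296.9)/2 × 0.5 = 150.5
  [8.5→11.5]: (296.9+239.9)/2 × 3 = 805.2
  [11.5→12.5]: (239.9+220.5)/2 × 1 = 230.2
  Sum = 2801.3 µg/L·h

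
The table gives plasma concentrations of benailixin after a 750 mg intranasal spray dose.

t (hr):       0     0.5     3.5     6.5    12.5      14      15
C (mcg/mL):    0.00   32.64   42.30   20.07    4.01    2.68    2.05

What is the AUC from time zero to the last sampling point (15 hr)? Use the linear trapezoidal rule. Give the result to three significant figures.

AUC = 294 mcg/mL·hr

Trapezoidal AUC_0→15:
  [0→0.5]: (0.00+32.64)/2 × 0.5 = 8.16
  [0.5→3.5]: (32.64+42.30)/2 × 3 = 112.41
  [3.5→6.5]: (42.30+20.07)/2 × 3 = 93.555
  [6.5→12.5]: (20.07+4.01)/2 × 6 = 72.24
  [12.5→14]: (4.01+2.68)/2 × 1.5 = 5.0175
  [14→15]: (2.68+2.05)/2 × 1 = 2.365
  Sum = 293.7475 mcg/mL·hr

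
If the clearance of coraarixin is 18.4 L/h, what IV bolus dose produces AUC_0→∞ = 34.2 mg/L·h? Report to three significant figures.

Dose = 629 mg

Dose_iv = CL × AUC_0→∞
     = 18.4 × 34.2 = 629.28 mg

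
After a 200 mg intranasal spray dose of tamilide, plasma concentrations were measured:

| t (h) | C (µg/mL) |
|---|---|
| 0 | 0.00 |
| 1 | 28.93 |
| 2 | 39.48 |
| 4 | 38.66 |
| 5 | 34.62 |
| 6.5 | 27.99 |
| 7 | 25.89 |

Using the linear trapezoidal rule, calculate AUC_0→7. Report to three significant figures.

Trapezoidal AUC_0→7:
  [0→1]: (0.00+28.93)/2 × 1 = 14.465
  [1→2]: (28.93+39.48)/2 × 1 = 34.205
  [2→4]: (39.48+38.66)/2 × 2 = 78.14
  [4→5]: (38.66+34.62)/2 × 1 = 36.64
  [5→6.5]: (34.62+27.99)/2 × 1.5 = 46.9575
  [6.5→7]: (27.99+25.89)/2 × 0.5 = 13.47
  Sum = 223.8775 µg/mL·h

AUC = 224 µg/mL·h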